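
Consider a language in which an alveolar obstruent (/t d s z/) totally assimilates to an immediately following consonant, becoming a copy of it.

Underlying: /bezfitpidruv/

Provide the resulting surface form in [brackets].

[beffippirruv]

/z/ before /f/ → [f] (total assimilation)
/t/ before /p/ → [p] (total assimilation)
/d/ before /r/ → [r] (total assimilation)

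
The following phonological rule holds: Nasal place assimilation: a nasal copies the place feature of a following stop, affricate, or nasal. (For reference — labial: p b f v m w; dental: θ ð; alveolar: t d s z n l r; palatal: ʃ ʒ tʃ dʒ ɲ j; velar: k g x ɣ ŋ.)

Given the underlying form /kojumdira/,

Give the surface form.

/m/ before /d/ (alveolar) → [n]

[kojundira]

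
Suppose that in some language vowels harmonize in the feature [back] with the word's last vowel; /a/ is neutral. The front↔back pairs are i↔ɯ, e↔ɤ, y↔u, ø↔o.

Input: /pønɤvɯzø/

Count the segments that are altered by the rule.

/ɤ/ harmonizes with /ø/ ([-back]) → [e]
/ɯ/ harmonizes with /ø/ ([-back]) → [i]
2 segments change.

2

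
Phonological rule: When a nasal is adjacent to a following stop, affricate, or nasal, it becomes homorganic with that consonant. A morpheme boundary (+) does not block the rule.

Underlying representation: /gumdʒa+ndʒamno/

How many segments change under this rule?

/m/ before /dʒ/ (palatal) → [ɲ]
/n/ before /dʒ/ (palatal) → [ɲ]
/m/ before /n/ (alveolar) → [n]
3 segments change.

3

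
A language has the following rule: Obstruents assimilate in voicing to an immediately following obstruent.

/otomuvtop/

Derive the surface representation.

/v/ before /t/ (voiceless) → [f]

[otomuftop]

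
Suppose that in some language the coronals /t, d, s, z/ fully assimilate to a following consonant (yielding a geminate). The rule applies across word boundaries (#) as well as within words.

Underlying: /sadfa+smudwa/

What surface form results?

/d/ before /f/ → [f] (total assimilation)
/s/ before /m/ → [m] (total assimilation)
/d/ before /w/ → [w] (total assimilation)

[saffa+mmuwwa]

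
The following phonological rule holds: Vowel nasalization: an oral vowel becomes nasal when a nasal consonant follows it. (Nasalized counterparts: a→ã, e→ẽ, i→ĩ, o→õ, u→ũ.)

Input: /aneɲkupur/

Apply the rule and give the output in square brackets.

[ãnẽɲkupur]

/a/ before nasal /n/ → [ã]
/e/ before nasal /ɲ/ → [ẽ]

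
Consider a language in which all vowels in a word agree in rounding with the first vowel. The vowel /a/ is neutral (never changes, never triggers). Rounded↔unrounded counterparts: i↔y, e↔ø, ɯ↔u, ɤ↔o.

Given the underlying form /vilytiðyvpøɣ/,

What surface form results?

/y/ harmonizes with /i/ ([-round]) → [i]
/y/ harmonizes with /i/ ([-round]) → [i]
/ø/ harmonizes with /i/ ([-round]) → [e]

[vilitiðivpeɣ]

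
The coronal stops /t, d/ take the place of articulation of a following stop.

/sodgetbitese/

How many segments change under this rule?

/d/ before /g/ (velar) → [g]
/t/ before /b/ (labial) → [p]
2 segments change.

2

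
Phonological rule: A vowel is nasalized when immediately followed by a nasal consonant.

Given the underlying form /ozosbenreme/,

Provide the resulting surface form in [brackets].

/e/ before nasal /n/ → [ẽ]
/e/ before nasal /m/ → [ẽ]

[ozosbẽnrẽme]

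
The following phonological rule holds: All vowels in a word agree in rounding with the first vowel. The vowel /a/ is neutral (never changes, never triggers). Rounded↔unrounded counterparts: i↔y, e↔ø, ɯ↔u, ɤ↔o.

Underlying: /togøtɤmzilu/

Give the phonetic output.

/ɤ/ harmonizes with /o/ ([+round]) → [o]
/i/ harmonizes with /o/ ([+round]) → [y]

[togøtomzylu]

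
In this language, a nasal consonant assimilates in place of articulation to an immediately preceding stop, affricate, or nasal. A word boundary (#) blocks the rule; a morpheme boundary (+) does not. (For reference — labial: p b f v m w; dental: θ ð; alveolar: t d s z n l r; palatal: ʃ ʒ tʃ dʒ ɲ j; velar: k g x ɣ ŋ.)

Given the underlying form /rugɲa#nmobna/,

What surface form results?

[rugŋa#nnobma]

/ɲ/ after /g/ (velar) → [ŋ]
/m/ after /n/ (alveolar) → [n]
/n/ after /b/ (labial) → [m]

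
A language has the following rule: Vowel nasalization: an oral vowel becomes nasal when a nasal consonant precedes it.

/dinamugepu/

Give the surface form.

/a/ after nasal /n/ → [ã]
/u/ after nasal /m/ → [ũ]

[dinãmũgepu]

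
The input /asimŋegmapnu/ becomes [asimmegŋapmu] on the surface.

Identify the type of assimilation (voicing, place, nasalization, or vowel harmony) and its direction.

/ŋ/→[m] /m/→[ŋ] /n/→[m].
Each target copies a feature from the preceding segment, so the direction is progressive.

place assimilation, progressive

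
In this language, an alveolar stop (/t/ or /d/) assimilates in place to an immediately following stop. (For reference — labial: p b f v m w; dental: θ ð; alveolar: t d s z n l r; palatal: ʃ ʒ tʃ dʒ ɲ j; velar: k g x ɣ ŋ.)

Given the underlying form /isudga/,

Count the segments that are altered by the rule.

1

/d/ before /g/ (velar) → [g]
1 segment changes.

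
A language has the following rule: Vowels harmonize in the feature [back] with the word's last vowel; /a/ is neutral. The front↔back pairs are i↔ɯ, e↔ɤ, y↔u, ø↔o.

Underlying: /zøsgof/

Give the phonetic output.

[zosgof]

/ø/ harmonizes with /o/ ([+back]) → [o]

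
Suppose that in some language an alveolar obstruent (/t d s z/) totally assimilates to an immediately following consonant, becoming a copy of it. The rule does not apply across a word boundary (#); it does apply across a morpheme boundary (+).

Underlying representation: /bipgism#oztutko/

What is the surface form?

[bipgimm#ottukko]

/s/ before /m/ → [m] (total assimilation)
/z/ before /t/ → [t] (total assimilation)
/t/ before /k/ → [k] (total assimilation)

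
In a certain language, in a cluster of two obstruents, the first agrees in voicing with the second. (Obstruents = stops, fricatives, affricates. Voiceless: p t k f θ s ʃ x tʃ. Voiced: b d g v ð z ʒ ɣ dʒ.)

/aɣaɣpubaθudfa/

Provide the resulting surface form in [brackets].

/ɣ/ before /p/ (voiceless) → [x]
/d/ before /f/ (voiceless) → [t]

[aɣaxpubaθutfa]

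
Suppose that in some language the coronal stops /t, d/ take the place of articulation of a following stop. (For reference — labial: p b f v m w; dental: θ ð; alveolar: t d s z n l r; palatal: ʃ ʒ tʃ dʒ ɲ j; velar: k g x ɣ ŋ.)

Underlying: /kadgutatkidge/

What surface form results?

[kaggutakkigge]

/d/ before /g/ (velar) → [g]
/t/ before /k/ (velar) → [k]
/d/ before /g/ (velar) → [g]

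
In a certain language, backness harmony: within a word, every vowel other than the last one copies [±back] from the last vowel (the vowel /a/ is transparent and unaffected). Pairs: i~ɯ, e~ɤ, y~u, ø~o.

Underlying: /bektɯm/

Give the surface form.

/e/ harmonizes with /ɯ/ ([+back]) → [ɤ]

[bɤktɯm]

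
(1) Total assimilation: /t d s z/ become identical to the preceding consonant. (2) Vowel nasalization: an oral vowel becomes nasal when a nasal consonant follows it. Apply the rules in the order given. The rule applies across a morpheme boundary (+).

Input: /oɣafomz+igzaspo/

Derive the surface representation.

[oɣafõmm+iggaspo]

Rule 1: /z/ after /m/ → [m] (total assimilation)
Rule 1: /z/ after /g/ → [g] (total assimilation)
After rule 1: oɣafomm+iggaspo
Rule 2: /o/ before nasal /m/ → [õ]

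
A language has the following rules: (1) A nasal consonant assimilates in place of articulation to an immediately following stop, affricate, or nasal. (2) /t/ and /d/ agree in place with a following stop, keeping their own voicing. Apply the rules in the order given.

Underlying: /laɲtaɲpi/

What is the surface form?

Rule 1: /ɲ/ before /t/ (alveolar) → [n]
Rule 1: /ɲ/ before /p/ (labial) → [m]
After rule 1: lantampi
Rule 2: no segment meets the rule's conditions; no change.

[lantampi]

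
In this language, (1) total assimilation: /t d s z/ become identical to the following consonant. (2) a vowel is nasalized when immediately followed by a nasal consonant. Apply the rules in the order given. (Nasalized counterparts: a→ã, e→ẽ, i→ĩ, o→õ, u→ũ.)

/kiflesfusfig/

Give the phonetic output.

[kifleffuffig]

Rule 1: /s/ before /f/ → [f] (total assimilation)
Rule 1: /s/ before /f/ → [f] (total assimilation)
After rule 1: kifleffuffig
Rule 2: no segment meets the rule's conditions; no change.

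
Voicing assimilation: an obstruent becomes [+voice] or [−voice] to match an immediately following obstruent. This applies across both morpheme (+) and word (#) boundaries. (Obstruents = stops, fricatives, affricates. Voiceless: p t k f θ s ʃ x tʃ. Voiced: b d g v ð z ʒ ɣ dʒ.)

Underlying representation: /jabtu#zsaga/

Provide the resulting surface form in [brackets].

/b/ before /t/ (voiceless) → [p]
/z/ before /s/ (voiceless) → [s]

[japtu#ssaga]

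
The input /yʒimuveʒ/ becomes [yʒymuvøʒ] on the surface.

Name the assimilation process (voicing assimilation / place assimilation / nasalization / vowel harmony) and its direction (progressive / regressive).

/i/→[y] /e/→[ø].
Vowels agree with the first vowel, so the harmony is progressive.

vowel harmony, progressive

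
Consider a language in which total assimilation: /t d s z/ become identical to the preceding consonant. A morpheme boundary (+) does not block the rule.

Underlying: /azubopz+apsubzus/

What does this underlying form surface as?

/z/ after /p/ → [p] (total assimilation)
/s/ after /p/ → [p] (total assimilation)
/z/ after /b/ → [b] (total assimilation)

[azubopp+appubbus]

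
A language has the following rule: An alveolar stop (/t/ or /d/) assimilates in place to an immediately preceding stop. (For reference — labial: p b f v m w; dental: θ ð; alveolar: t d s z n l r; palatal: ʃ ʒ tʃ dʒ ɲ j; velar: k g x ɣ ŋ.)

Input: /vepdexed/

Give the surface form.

[vepbexed]

/d/ after /p/ (labial) → [b]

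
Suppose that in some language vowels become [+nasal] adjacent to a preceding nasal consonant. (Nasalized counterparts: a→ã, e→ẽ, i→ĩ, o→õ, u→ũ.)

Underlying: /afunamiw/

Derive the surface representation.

[afunãmĩw]

/a/ after nasal /n/ → [ã]
/i/ after nasal /m/ → [ĩ]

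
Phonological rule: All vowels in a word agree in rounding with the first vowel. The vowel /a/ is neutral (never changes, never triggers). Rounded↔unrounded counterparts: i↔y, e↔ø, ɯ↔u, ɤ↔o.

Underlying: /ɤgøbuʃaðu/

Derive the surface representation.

[ɤgebɯʃaðɯ]

/ø/ harmonizes with /ɤ/ ([-round]) → [e]
/u/ harmonizes with /ɤ/ ([-round]) → [ɯ]
/u/ harmonizes with /ɤ/ ([-round]) → [ɯ]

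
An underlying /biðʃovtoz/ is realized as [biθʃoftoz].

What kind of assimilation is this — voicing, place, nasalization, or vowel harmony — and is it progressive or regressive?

/ð/→[θ] /v/→[f].
Each target copies a feature from the following segment, so the direction is regressive.

voicing assimilation, regressive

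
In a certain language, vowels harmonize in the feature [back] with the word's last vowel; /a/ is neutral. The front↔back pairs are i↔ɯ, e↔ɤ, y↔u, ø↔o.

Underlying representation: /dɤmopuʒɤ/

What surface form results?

no segment meets the rule's conditions; no change.

[dɤmopuʒɤ]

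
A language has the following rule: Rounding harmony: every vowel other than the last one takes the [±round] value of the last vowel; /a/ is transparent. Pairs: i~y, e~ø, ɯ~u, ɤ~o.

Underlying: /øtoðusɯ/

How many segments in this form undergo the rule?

/ø/ harmonizes with /ɯ/ ([-round]) → [e]
/o/ harmonizes with /ɯ/ ([-round]) → [ɤ]
/u/ harmonizes with /ɯ/ ([-round]) → [ɯ]
3 segments change.

3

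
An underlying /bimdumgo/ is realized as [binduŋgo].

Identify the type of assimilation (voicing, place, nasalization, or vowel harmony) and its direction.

place assimilation, regressive

/m/→[n] /m/→[ŋ].
Each target copies a feature from the following segment, so the direction is regressive.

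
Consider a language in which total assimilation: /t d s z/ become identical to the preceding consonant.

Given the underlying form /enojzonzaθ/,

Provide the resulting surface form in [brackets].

[enojjonnaθ]

/z/ after /j/ → [j] (total assimilation)
/z/ after /n/ → [n] (total assimilation)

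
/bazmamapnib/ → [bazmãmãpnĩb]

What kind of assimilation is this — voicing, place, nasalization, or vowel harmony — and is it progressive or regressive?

nasalization, progressive

/a/→[ã] /a/→[ã] /i/→[ĩ].
Each target copies a feature from the preceding segment, so the direction is progressive.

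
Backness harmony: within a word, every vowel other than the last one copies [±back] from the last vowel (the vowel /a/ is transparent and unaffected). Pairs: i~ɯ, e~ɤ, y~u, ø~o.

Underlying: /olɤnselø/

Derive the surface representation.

/o/ harmonizes with /ø/ ([-back]) → [ø]
/ɤ/ harmonizes with /ø/ ([-back]) → [e]

[ølenselø]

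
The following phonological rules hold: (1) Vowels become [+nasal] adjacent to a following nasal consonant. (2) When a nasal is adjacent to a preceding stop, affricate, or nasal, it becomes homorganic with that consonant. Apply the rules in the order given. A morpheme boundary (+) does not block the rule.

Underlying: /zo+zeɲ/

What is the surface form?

Rule 1: /e/ before nasal /ɲ/ → [ẽ]
After rule 1: zo+zẽɲ
Rule 2: no segment meets the rule's conditions; no change.

[zo+zẽɲ]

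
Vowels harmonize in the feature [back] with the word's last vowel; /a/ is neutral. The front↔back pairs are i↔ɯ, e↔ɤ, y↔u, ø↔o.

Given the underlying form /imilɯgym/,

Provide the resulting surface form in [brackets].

[imiligym]

/ɯ/ harmonizes with /y/ ([-back]) → [i]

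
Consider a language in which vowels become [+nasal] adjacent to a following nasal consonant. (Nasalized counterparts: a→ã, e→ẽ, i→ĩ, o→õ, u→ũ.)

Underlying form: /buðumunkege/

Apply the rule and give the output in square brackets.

[buðũmũnkege]

/u/ before nasal /m/ → [ũ]
/u/ before nasal /n/ → [ũ]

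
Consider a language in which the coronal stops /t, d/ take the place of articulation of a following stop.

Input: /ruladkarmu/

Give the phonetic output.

[rulagkarmu]

/d/ before /k/ (velar) → [g]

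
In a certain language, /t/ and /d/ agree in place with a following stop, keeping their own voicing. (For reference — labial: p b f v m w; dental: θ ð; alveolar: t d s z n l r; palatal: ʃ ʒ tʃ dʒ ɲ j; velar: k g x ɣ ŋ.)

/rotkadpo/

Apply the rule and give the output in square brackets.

[rokkabpo]

/t/ before /k/ (velar) → [k]
/d/ before /p/ (labial) → [b]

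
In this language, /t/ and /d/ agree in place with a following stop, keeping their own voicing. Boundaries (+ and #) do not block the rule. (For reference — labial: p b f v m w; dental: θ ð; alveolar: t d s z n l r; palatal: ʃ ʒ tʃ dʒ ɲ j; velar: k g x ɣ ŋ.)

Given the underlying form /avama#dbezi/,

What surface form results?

[avama#bbezi]

/d/ before /b/ (labial) → [b]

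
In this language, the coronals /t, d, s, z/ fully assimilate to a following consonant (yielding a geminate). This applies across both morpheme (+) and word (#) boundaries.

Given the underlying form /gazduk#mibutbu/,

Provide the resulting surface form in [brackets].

[gadduk#mibubbu]

/z/ before /d/ → [d] (total assimilation)
/t/ before /b/ → [b] (total assimilation)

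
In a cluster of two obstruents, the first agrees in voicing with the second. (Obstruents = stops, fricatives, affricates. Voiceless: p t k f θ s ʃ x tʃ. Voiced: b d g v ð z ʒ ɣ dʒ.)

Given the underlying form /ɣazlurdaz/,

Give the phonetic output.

[ɣazlurdaz]

no segment meets the rule's conditions; no change.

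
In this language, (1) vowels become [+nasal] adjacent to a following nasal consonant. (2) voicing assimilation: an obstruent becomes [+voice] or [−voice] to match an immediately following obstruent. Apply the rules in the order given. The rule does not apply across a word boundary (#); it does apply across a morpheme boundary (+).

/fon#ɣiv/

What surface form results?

Rule 1: /o/ before nasal /n/ → [õ]
After rule 1: fõn#ɣiv
Rule 2: no segment meets the rule's conditions; no change.

[fõn#ɣiv]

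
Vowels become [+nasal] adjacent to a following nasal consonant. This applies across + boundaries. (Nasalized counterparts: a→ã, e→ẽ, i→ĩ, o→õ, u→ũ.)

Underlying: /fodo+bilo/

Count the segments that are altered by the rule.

0

No segment meets the rule's conditions.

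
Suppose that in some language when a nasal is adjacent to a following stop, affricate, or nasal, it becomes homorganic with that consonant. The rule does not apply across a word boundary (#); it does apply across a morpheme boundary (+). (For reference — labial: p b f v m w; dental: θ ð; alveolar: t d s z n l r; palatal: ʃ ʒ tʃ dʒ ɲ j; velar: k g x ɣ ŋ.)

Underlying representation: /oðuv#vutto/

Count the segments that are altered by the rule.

0

No segment meets the rule's conditions.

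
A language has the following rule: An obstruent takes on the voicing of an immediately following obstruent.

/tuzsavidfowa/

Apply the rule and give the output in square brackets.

/z/ before /s/ (voiceless) → [s]
/d/ before /f/ (voiceless) → [t]

[tussavitfowa]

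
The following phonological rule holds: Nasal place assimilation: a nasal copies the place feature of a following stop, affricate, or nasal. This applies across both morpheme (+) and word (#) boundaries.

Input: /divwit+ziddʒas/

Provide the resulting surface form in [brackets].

[divwit+ziddʒas]

no segment meets the rule's conditions; no change.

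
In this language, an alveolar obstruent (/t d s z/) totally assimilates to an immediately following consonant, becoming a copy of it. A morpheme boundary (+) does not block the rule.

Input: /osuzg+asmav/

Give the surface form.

[osugg+ammav]

/z/ before /g/ → [g] (total assimilation)
/s/ before /m/ → [m] (total assimilation)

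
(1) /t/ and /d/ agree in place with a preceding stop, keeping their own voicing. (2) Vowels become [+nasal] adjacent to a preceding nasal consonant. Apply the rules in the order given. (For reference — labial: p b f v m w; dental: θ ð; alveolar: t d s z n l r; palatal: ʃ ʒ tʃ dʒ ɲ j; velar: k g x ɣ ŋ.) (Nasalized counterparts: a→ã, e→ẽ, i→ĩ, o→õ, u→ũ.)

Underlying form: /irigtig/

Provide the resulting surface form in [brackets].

Rule 1: /t/ after /g/ (velar) → [k]
After rule 1: irigkig
Rule 2: no segment meets the rule's conditions; no change.

[irigkig]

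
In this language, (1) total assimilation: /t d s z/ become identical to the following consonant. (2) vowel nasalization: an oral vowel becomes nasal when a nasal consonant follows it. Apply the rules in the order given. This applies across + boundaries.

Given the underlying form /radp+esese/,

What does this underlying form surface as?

Rule 1: /d/ before /p/ → [p] (total assimilation)
After rule 1: rapp+esese
Rule 2: no segment meets the rule's conditions; no change.

[rapp+esese]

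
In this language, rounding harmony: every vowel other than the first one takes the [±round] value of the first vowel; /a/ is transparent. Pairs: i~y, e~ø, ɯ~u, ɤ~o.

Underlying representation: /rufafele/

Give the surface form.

/e/ harmonizes with /u/ ([+round]) → [ø]
/e/ harmonizes with /u/ ([+round]) → [ø]

[rufafølø]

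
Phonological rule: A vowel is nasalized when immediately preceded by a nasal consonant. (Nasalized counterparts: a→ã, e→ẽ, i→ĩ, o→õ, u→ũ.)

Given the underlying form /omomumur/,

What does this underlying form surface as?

/o/ after nasal /m/ → [õ]
/u/ after nasal /m/ → [ũ]
/u/ after nasal /m/ → [ũ]

[omõmũmũr]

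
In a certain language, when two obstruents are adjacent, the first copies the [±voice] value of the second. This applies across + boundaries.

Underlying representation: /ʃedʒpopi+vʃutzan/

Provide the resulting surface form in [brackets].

[ʃetʃpopi+fʃudzan]

/dʒ/ before /p/ (voiceless) → [tʃ]
/v/ before /ʃ/ (voiceless) → [f]
/t/ before /z/ (voiced) → [d]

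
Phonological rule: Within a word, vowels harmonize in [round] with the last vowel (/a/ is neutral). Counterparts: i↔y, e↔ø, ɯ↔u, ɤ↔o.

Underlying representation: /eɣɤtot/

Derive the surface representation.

/e/ harmonizes with /o/ ([+round]) → [ø]
/ɤ/ harmonizes with /o/ ([+round]) → [o]

[øɣotot]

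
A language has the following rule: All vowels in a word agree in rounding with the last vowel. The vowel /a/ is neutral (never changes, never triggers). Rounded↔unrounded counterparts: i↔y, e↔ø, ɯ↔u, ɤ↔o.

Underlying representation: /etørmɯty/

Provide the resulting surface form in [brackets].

/e/ harmonizes with /y/ ([+round]) → [ø]
/ɯ/ harmonizes with /y/ ([+round]) → [u]

[øtørmuty]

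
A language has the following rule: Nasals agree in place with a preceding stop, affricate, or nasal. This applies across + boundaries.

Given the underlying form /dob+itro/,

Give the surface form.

[dob+itro]

no segment meets the rule's conditions; no change.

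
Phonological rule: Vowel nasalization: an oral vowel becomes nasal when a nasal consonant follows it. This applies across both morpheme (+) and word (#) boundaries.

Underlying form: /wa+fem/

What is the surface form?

[wa+fẽm]

/e/ before nasal /m/ → [ẽ]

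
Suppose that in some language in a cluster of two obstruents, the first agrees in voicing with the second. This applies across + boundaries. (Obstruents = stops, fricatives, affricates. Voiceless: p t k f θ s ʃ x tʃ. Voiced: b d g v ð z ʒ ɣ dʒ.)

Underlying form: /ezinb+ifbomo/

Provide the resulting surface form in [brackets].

[ezinb+ivbomo]

/f/ before /b/ (voiced) → [v]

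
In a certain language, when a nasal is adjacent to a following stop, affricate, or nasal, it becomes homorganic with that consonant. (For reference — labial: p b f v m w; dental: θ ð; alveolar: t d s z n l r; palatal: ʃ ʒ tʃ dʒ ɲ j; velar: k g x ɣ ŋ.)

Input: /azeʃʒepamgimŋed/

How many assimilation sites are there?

/m/ before /g/ (velar) → [ŋ]
/m/ before /ŋ/ (velar) → [ŋ]
2 segments change.

2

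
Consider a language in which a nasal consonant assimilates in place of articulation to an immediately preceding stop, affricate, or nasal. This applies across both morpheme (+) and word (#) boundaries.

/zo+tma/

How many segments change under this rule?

/m/ after /t/ (alveolar) → [n]
1 segment changes.

1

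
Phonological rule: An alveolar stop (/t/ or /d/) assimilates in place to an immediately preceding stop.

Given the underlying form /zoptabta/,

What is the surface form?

/t/ after /p/ (labial) → [p]
/t/ after /b/ (labial) → [p]

[zoppabpa]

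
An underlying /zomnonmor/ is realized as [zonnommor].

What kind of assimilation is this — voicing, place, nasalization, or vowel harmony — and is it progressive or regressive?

/m/→[n] /n/→[m].
Each target copies a feature from the following segment, so the direction is regressive.

place assimilation, regressive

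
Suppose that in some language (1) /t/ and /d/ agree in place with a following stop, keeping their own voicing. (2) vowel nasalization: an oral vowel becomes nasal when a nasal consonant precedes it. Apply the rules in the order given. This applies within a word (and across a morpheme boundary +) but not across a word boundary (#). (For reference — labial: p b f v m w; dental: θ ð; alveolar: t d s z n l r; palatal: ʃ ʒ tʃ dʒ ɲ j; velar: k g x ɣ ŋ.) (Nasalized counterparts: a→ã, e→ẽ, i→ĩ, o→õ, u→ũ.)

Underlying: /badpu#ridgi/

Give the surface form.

Rule 1: /d/ before /p/ (labial) → [b]
Rule 1: /d/ before /g/ (velar) → [g]
After rule 1: babpu#riggi
Rule 2: no segment meets the rule's conditions; no change.

[babpu#riggi]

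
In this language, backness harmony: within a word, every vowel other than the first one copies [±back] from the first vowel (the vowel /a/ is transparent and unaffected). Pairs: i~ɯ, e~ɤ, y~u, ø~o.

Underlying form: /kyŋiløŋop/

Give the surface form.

/o/ harmonizes with /y/ ([-back]) → [ø]

[kyŋiløŋøp]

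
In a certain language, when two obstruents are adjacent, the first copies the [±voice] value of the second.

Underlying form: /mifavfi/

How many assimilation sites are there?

1

/v/ before /f/ (voiceless) → [f]
1 segment changes.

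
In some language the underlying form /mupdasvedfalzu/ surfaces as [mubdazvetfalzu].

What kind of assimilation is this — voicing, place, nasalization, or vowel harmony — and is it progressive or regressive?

/p/→[b] /s/→[z] /d/→[t].
Each target copies a feature from the following segment, so the direction is regressive.

voicing assimilation, regressive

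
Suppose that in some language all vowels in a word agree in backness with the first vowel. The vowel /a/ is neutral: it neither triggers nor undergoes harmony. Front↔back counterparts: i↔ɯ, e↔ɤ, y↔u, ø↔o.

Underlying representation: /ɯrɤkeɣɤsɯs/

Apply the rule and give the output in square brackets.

[ɯrɤkɤɣɤsɯs]

/e/ harmonizes with /ɯ/ ([+back]) → [ɤ]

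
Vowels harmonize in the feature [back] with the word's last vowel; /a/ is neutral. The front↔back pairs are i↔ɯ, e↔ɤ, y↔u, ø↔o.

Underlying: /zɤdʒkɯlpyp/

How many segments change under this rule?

/ɤ/ harmonizes with /y/ ([-back]) → [e]
/ɯ/ harmonizes with /y/ ([-back]) → [i]
2 segments change.

2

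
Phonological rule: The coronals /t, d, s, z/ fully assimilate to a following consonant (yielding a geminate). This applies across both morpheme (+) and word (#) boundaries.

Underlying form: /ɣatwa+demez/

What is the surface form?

[ɣawwa+demez]

/t/ before /w/ → [w] (total assimilation)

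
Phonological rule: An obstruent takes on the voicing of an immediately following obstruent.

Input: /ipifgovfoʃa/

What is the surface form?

[ipivgoffoʃa]

/f/ before /g/ (voiced) → [v]
/v/ before /f/ (voiceless) → [f]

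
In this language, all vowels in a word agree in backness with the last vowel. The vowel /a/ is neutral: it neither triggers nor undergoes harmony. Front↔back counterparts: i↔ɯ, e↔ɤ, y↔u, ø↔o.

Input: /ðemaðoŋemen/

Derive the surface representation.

[ðemaðøŋemen]

/o/ harmonizes with /e/ ([-back]) → [ø]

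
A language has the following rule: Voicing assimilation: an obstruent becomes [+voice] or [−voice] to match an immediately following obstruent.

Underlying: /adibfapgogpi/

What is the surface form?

/b/ before /f/ (voiceless) → [p]
/p/ before /g/ (voiced) → [b]
/g/ before /p/ (voiceless) → [k]

[adipfabgokpi]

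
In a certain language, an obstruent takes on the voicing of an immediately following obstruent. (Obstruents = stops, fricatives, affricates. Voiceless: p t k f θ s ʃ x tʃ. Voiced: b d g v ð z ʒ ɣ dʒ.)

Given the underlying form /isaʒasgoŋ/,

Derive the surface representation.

/s/ before /g/ (voiced) → [z]

[isaʒazgoŋ]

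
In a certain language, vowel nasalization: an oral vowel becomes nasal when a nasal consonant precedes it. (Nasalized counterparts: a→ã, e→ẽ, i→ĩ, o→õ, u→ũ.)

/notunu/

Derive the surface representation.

[nõtunũ]

/o/ after nasal /n/ → [õ]
/u/ after nasal /n/ → [ũ]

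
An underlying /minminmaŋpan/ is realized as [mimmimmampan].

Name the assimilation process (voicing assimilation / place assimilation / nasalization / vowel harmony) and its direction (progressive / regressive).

place assimilation, regressive

/n/→[m] /n/→[m] /ŋ/→[m].
Each target copies a feature from the following segment, so the direction is regressive.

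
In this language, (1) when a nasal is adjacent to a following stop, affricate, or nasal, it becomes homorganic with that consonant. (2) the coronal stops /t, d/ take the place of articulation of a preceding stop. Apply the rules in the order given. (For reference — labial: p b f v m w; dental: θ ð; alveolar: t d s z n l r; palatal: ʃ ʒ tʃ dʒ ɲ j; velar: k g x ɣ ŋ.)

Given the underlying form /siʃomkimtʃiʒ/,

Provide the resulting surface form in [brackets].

[siʃoŋkiɲtʃiʒ]

Rule 1: /m/ before /k/ (velar) → [ŋ]
Rule 1: /m/ before /tʃ/ (palatal) → [ɲ]
After rule 1: siʃoŋkiɲtʃiʒ
Rule 2: no segment meets the rule's conditions; no change.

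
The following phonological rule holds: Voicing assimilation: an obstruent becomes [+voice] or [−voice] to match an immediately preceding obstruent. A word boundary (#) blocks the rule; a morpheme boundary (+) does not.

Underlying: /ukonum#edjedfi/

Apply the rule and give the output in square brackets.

/f/ after /d/ (voiced) → [v]

[ukonum#edjedvi]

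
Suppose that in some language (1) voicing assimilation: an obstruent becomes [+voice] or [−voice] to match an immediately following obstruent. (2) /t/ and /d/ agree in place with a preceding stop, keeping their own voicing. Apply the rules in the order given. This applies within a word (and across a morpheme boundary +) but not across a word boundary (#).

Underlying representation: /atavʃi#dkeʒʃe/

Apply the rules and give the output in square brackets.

[atafʃi#tkeʃʃe]

Rule 1: /v/ before /ʃ/ (voiceless) → [f]
Rule 1: /d/ before /k/ (voiceless) → [t]
Rule 1: /ʒ/ before /ʃ/ (voiceless) → [ʃ]
After rule 1: atafʃi#tkeʃʃe
Rule 2: no segment meets the rule's conditions; no change.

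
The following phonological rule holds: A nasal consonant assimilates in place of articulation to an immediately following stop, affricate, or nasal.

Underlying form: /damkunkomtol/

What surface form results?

/m/ before /k/ (velar) → [ŋ]
/n/ before /k/ (velar) → [ŋ]
/m/ before /t/ (alveolar) → [n]

[daŋkuŋkontol]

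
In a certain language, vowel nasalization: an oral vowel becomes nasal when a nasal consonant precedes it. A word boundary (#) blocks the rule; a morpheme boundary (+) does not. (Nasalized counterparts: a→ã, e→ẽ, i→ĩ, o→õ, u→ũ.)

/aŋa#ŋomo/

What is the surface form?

/a/ after nasal /ŋ/ → [ã]
/o/ after nasal /ŋ/ → [õ]
/o/ after nasal /m/ → [õ]

[aŋã#ŋõmõ]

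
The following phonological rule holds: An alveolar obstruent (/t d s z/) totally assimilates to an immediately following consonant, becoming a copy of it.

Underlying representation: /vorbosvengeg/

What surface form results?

[vorbovvengeg]

/s/ before /v/ → [v] (total assimilation)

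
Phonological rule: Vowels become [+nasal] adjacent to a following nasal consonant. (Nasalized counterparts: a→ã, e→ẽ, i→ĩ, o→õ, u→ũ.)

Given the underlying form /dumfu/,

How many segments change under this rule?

1

/u/ before nasal /m/ → [ũ]
1 segment changes.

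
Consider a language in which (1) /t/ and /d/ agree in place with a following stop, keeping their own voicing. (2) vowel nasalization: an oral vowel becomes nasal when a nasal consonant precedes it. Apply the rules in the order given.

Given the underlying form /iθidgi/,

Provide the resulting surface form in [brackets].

[iθiggi]

Rule 1: /d/ before /g/ (velar) → [g]
After rule 1: iθiggi
Rule 2: no segment meets the rule's conditions; no change.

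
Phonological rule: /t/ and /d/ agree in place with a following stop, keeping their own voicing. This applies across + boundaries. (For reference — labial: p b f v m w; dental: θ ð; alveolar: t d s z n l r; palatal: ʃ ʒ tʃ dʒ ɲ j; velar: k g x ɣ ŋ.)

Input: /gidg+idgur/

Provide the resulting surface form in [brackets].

[gigg+iggur]

/d/ before /g/ (velar) → [g]
/d/ before /g/ (velar) → [g]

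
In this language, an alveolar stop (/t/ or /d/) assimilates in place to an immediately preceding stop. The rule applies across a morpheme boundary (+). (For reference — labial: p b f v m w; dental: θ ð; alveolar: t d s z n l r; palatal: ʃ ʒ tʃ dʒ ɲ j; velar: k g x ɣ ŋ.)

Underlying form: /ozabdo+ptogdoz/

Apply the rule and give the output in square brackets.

/d/ after /b/ (labial) → [b]
/t/ after /p/ (labial) → [p]
/d/ after /g/ (velar) → [g]

[ozabbo+ppoggoz]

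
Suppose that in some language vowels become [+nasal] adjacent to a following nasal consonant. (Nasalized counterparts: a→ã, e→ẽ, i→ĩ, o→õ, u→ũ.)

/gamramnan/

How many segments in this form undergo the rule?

/a/ before nasal /m/ → [ã]
/a/ before nasal /m/ → [ã]
/a/ before nasal /n/ → [ã]
3 segments change.

3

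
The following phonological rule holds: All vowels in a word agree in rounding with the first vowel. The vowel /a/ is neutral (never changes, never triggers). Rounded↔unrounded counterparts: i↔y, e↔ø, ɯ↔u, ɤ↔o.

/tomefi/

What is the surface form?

[tomøfy]

/e/ harmonizes with /o/ ([+round]) → [ø]
/i/ harmonizes with /o/ ([+round]) → [y]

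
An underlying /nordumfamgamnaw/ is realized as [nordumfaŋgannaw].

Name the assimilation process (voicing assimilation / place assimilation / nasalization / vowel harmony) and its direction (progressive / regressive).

place assimilation, regressive

/m/→[ŋ] /m/→[n].
Each target copies a feature from the following segment, so the direction is regressive.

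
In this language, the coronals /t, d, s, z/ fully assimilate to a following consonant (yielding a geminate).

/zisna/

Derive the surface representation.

/s/ before /n/ → [n] (total assimilation)

[zinna]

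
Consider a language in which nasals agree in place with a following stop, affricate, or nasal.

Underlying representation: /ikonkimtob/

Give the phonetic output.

[ikoŋkintob]

/n/ before /k/ (velar) → [ŋ]
/m/ before /t/ (alveolar) → [n]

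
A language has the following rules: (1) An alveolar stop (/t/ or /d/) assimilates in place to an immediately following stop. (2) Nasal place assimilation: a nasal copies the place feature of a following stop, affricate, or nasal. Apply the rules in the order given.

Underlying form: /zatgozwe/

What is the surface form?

[zakgozwe]

Rule 1: /t/ before /g/ (velar) → [k]
After rule 1: zakgozwe
Rule 2: no segment meets the rule's conditions; no change.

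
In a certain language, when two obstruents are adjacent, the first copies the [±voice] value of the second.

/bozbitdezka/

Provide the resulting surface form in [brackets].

[bozbiddeska]

/t/ before /d/ (voiced) → [d]
/z/ before /k/ (voiceless) → [s]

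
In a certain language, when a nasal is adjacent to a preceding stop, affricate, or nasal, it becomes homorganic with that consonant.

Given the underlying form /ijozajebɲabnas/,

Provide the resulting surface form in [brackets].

/ɲ/ after /b/ (labial) → [m]
/n/ after /b/ (labial) → [m]

[ijozajebmabmas]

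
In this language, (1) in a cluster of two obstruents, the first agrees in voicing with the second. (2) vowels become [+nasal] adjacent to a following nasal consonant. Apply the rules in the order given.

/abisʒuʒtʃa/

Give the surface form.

[abizʒuʃtʃa]

Rule 1: /s/ before /ʒ/ (voiced) → [z]
Rule 1: /ʒ/ before /tʃ/ (voiceless) → [ʃ]
After rule 1: abizʒuʃtʃa
Rule 2: no segment meets the rule's conditions; no change.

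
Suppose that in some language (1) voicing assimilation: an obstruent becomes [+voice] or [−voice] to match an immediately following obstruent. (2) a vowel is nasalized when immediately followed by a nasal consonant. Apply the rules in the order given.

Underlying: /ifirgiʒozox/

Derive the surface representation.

[ifirgiʒozox]

Rule 1: no segment meets the rule's conditions; no change.
After rule 1: ifirgiʒozox
Rule 2: no segment meets the rule's conditions; no change.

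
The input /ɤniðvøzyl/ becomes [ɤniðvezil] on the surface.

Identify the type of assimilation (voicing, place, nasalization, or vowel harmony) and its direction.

vowel harmony, progressive

/ø/→[e] /y/→[i].
Vowels agree with the first vowel, so the harmony is progressive.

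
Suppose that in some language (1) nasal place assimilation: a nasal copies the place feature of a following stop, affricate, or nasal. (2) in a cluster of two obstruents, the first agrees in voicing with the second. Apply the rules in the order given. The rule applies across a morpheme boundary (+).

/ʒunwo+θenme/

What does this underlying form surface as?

[ʒunwo+θemme]

Rule 1: /n/ before /m/ (labial) → [m]
After rule 1: ʒunwo+θemme
Rule 2: no segment meets the rule's conditions; no change.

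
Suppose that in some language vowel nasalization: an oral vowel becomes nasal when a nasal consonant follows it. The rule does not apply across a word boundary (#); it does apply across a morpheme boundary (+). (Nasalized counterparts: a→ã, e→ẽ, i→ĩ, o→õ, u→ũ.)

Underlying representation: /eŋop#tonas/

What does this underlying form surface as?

/e/ before nasal /ŋ/ → [ẽ]
/o/ before nasal /n/ → [õ]

[ẽŋop#tõnas]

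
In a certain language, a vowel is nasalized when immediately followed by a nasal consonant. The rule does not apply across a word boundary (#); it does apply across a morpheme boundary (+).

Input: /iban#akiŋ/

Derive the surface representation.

[ibãn#akĩŋ]

/a/ before nasal /n/ → [ã]
/i/ before nasal /ŋ/ → [ĩ]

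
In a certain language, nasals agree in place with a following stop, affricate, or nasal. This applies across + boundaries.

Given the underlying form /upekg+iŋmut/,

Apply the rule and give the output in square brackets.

/ŋ/ before /m/ (labial) → [m]

[upekg+immut]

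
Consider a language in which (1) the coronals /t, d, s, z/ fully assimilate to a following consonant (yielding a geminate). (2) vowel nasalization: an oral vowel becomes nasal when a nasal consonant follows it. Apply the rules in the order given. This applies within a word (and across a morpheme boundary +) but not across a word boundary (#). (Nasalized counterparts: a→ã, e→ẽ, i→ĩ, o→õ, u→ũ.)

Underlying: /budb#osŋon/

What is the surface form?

[bubb#õŋŋõn]

Rule 1: /d/ before /b/ → [b] (total assimilation)
Rule 1: /s/ before /ŋ/ → [ŋ] (total assimilation)
After rule 1: bubb#oŋŋon
Rule 2: /o/ before nasal /ŋ/ → [õ]
Rule 2: /o/ before nasal /n/ → [õ]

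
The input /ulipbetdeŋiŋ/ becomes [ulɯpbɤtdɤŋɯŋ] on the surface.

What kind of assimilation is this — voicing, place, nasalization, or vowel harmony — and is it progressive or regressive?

/i/→[ɯ] /e/→[ɤ] /e/→[ɤ] /i/→[ɯ].
Vowels agree with the first vowel, so the harmony is progressive.

vowel harmony, progressive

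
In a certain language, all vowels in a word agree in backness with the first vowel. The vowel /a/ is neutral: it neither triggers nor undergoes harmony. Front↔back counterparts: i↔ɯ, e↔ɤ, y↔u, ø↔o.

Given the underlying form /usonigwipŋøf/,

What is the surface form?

[usonɯgwɯpŋof]

/i/ harmonizes with /u/ ([+back]) → [ɯ]
/i/ harmonizes with /u/ ([+back]) → [ɯ]
/ø/ harmonizes with /u/ ([+back]) → [o]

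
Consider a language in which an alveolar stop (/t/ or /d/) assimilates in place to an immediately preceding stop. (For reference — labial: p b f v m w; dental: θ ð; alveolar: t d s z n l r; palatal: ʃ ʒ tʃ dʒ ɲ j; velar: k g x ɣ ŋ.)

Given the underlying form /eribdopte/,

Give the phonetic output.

[eribboppe]

/d/ after /b/ (labial) → [b]
/t/ after /p/ (labial) → [p]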